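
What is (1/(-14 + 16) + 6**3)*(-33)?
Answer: -14289/2 ≈ -7144.5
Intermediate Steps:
(1/(-14 + 16) + 6**3)*(-33) = (1/2 + 216)*(-33) = (433/2)*(-33) = -14289/2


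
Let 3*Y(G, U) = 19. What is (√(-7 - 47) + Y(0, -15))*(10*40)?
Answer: 7600/3 + 1200*I*√6 ≈ 2533.3 + 2939.4*I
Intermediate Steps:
Y(G, U) = 19/3 (Y(G, U) = (⅓)*19 = 19/3)
(√(-7 - 47) + Y(0, -15))*(10*40) = (√(-7 - 47) + 19/3)*(10*40) = (√(-54) + 19/3)*400 = (3*I*√6 + 19/3)*400 = (19/3 + 3*I*√6)*400 = 7600/3 + 1200*I*√6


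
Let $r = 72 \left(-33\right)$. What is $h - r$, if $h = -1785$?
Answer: $591$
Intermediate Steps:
$r = -2376$
$h - r = -1785 - -2376 = -1785 + 2376 = 591$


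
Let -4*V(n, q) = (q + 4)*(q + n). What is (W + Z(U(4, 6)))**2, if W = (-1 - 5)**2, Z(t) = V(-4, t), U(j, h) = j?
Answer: 1296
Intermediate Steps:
V(n, q) = -(4 + q)*(n + q)/4 (V(n, q) = -(q + 4)*(q + n)/4 = -(4 + q)*(n + q)/4)
Z(t) = 4 - t**2/4 (Z(t) = -1*(-4) - t - t**2/4 - 1/4*(-4)*t = 4 - t - t**2/4 + t = 4 - t**2/4)
W = 36 (W = (-6)**2 = 36)
(W + Z(U(4, 6)))**2 = (36 + (4 - 1/4*4**2))**2 = (36 + (4 - 1/4*16))**2 = (36 + (4 - 4))**2 = (36 + 0)**2 = 36**2 = 1296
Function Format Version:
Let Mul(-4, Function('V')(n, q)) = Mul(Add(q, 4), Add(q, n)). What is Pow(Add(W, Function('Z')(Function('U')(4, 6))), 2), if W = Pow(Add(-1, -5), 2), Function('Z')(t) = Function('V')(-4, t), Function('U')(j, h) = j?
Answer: 1296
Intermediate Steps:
Function('V')(n, q) = Mul(Rational(-1, 4), Add(4, q), Add(n, q)) (Function('V')(n, q) = Mul(Rational(-1, 4), Mul(Add(q, 4), Add(q, n))) = Mul(Rational(-1, 4), Mul(Add(4, q), Add(n, q))) = Mul(Rational(-1, 4), Add(4, q), Add(n, q)))
Function('Z')(t) = Add(4, Mul(Rational(-1, 4), Pow(t, 2))) (Function('Z')(t) = Add(Mul(-1, -4), Mul(-1, t), Mul(Rational(-1, 4), Pow(t, 2)), Mul(Rational(-1, 4), -4, t)) = Add(4, Mul(-1, t), Mul(Rational(-1, 4), Pow(t, 2)), t) = Add(4, Mul(Rational(-1, 4), Pow(t, 2))))
W = 36 (W = Pow(-6, 2) = 36)
Pow(Add(W, Function('Z')(Function('U')(4, 6))), 2) = Pow(Add(36, Add(4, Mul(Rational(-1, 4), Pow(4, 2)))), 2) = Pow(Add(36, Add(4, Mul(Rational(-1, 4), 16))), 2) = Pow(Add(36, Add(4, -4)), 2) = Pow(Add(36, 0), 2) = Pow(36, 2) = 1296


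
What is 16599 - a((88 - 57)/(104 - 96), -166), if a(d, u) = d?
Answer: 132761/8 ≈ 16595.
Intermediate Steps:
16599 - a((88 - 57)/(104 - 96), -166) = 16599 - (88 - 57)/(104 - 96) = 16599 - 31/8 = 132761/8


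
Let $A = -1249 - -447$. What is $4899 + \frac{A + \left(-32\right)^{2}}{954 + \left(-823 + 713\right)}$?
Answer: $\frac{2067489}{422} \approx 4899.3$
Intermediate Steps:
$A = -802$ ($A = -1249 + 447 = -802$)
$4899 + \frac{A + \left(-32\right)^{2}}{954 + \left(-823 + 713\right)} = 4899 + \frac{-802 + \left(-32\right)^{2}}{954 + \left(-823 + 713\right)} = 4899 + \frac{-802 + 1024}{954 - 110} = 4899 + \frac{222}{844} = 4899 + 222 \cdot \frac{1}{844} = 4899 + \frac{111}{422} = \frac{2067489}{422}$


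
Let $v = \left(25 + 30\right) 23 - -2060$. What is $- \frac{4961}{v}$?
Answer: $- \frac{4961}{3325} \approx -1.492$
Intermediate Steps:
$v = 3325$ ($v = 55 \cdot 23 + 2060 = 1265 + 2060 = 3325$)
$- \frac{4961}{v} = - \frac{4961}{3325}$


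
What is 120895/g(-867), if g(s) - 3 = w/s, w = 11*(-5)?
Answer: 104815965/2656 ≈ 39464.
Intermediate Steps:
w = -55
g(s) = 3 - 55/s
120895/g(-867) = 120895/(3 - 55/(-867)) = 120895/(3 - 55*(-1/867)) = 120895/(3 + 55/867) = 120895/(2656/867) = 120895*(867/2656) = 104815965/2656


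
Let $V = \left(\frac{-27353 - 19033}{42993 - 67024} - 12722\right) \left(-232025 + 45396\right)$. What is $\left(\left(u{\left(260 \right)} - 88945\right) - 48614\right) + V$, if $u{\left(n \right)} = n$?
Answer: $\frac{57044706025215}{24031} \approx 2.3738 \cdot 10^{9}$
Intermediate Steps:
$V = \frac{57048005457484}{24031}$ ($V = \left(- \frac{46386}{-24031} - 12722\right) \left(-186629\right) = \left(\left(-46386\right) \left(- \frac{1}{24031}\right) - 12722\right) \left(-186629\right) = \left(\frac{46386}{24031} - 12722\right) \left(-186629\right) = \left(- \frac{305675996}{24031}\right) \left(-186629\right) = \frac{57048005457484}{24031} \approx 2.3739 \cdot 10^{9}$)
$\left(\left(u{\left(260 \right)} - 88945\right) - 48614\right) + V = \left(\left(260 - 88945\right) - 48614\right) + \frac{57048005457484}{24031} = \left(-88685 - 48614\right) + \frac{57048005457484}{24031} = -137299 + \frac{57048005457484}{24031} = \frac{57044706025215}{24031}$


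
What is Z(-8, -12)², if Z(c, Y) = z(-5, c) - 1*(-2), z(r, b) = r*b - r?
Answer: 2209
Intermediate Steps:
z(r, b) = -r + b*r (z(r, b) = b*r - r = -r + b*r)
Z(c, Y) = 7 - 5*c (Z(c, Y) = -5*(-1 + c) - 1*(-2) = (5 - 5*c) + 2 = 7 - 5*c)
Z(-8, -12)² = (7 - 5*(-8))² = (7 + 40)² = 47² = 2209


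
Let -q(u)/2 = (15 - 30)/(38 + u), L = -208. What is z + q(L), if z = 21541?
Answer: 366194/17 ≈ 21541.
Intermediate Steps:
q(u) = 30/(38 + u) (q(u) = -2*(15 - 30)/(38 + u) = -(-30)/(38 + u) = 30/(38 + u))
z + q(L) = 21541 + 30/(38 - 208) = 21541 + 30/(-170) = 21541 + 30*(-1/170) = 21541 - 3/17 = 366194/17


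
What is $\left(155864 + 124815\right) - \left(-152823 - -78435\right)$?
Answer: $355067$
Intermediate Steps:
$\left(155864 + 124815\right) - \left(-152823 - -78435\right) = 280679 - \left(-152823 + 78435\right) = 280679 - -74388 = 280679 + 74388 = 355067$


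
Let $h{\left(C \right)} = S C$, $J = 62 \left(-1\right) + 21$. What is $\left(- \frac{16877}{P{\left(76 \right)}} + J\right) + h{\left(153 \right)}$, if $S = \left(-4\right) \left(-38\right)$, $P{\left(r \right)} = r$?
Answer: $\frac{1747463}{76} \approx 22993.0$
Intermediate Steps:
$S = 152$
$J = -41$ ($J = -62 + 21 = -41$)
$h{\left(C \right)} = 152 C$
$\left(- \frac{16877}{P{\left(76 \right)}} + J\right) + h{\left(153 \right)} = \left(- \frac{16877}{76} - 41\right) + 152 \cdot 153 = \left(\left(-16877\right) \frac{1}{76} - 41\right) + 23256 = \left(- \frac{16877}{76} - 41\right) + 23256 = - \frac{19993}{76} + 23256 = \frac{1747463}{76}$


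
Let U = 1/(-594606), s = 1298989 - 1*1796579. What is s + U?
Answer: -295869999541/594606 ≈ -4.9759e+5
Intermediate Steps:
s = -497590 (s = 1298989 - 1796579 = -497590)
U = -1/594606 ≈ -1.6818e-6
s + U = -497590 - 1/594606 = -295869999541/594606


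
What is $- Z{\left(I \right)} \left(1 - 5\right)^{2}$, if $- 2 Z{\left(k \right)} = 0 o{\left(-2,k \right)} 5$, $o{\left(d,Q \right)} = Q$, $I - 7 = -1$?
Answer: $0$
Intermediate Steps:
$I = 6$ ($I = 7 - 1 = 6$)
$Z{\left(k \right)} = 0$ ($Z{\left(k \right)} = - \frac{0 k 5}{2} = - \frac{0 \cdot 5}{2} = \left(- \frac{1}{2}\right) 0 = 0$)
$- Z{\left(I \right)} \left(1 - 5\right)^{2} = \left(-1\right) 0 \left(1 - 5\right)^{2} = 0 \left(-4\right)^{2} = 0 \cdot 16 = 0$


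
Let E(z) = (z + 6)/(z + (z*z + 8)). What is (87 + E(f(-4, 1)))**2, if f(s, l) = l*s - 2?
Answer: 7569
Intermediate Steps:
f(s, l) = -2 + l*s
E(z) = (6 + z)/(8 + z + z**2) (E(z) = (6 + z)/(z + (z**2 + 8)) = (6 + z)/(z + (8 + z**2)) = (6 + z)/(8 + z + z**2))
(87 + E(f(-4, 1)))**2 = (87 + (6 + (-2 + 1*(-4)))/(8 + (-2 + 1*(-4)) + (-2 + 1*(-4))**2))**2 = (87 + (6 + (-2 - 4))/(8 + (-2 - 4) + (-2 - 4)**2))**2 = (87 + (6 - 6)/(8 - 6 + (-6)**2))**2 = (87 + 0/(8 - 6 + 36))**2 = (87 + 0/38)**2 = (87 + (1/38)*0)**2 = (87 + 0)**2 = 87**2 = 7569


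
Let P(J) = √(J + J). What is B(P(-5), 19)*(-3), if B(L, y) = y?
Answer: -57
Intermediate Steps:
P(J) = √2*√J (P(J) = √(2*J) = √2*√J)
B(P(-5), 19)*(-3) = 19*(-3) = -57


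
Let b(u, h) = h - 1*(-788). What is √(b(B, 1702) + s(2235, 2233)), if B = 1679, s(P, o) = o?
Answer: √4723 ≈ 68.724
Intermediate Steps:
b(u, h) = 788 + h (b(u, h) = h + 788 = 788 + h)
√(b(B, 1702) + s(2235, 2233)) = √((788 + 1702) + 2233) = √(2490 + 2233) = √4723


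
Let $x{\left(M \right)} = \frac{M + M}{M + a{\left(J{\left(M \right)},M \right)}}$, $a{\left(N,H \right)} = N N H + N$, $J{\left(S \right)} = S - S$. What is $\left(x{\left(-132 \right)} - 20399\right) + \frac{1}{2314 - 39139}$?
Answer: $- \frac{751119526}{36825} \approx -20397.0$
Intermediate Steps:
$J{\left(S \right)} = 0$
$a{\left(N,H \right)} = N + H N^{2}$ ($a{\left(N,H \right)} = N^{2} H + N = H N^{2} + N = N + H N^{2}$)
$x{\left(M \right)} = 2$ ($x{\left(M \right)} = \frac{M + M}{M + 0 \left(1 + M 0\right)} = \frac{2 M}{M + 0 \left(1 + 0\right)} = \frac{2 M}{M + 0 \cdot 1} = \frac{2 M}{M + 0} = \frac{2 M}{M} = 2$)
$\left(x{\left(-132 \right)} - 20399\right) + \frac{1}{2314 - 39139} = \left(2 - 20399\right) + \frac{1}{2314 - 39139} = -20397 + \frac{1}{-36825} = -20397 - \frac{1}{36825} = - \frac{751119526}{36825}$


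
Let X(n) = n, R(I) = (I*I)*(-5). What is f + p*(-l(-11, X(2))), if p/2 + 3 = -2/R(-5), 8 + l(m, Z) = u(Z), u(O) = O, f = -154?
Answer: -23726/125 ≈ -189.81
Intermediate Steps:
R(I) = -5*I² (R(I) = I²*(-5) = -5*I²)
l(m, Z) = -8 + Z
p = -746/125 (p = -6 + 2*(-2/((-5*(-5)²))) = -6 + 2*(-2/((-5*25))) = -6 + 2*(-2/(-125)) = -6 + 2*(-2*(-1/125)) = -6 + 2*(2/125) = -6 + 4/125 = -746/125 ≈ -5.9680)
f + p*(-l(-11, X(2))) = -154 - (-746)*(-8 + 2)/125 = -154 - (-746)*(-6)/125 = -154 - 746/125*6 = -154 - 4476/125 = -23726/125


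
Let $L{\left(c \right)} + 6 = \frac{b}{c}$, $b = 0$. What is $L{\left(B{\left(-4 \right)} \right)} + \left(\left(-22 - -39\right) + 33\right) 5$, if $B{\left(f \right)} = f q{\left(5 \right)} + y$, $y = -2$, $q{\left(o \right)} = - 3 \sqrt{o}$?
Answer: $244$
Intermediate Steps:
$B{\left(f \right)} = -2 - 3 f \sqrt{5}$ ($B{\left(f \right)} = f \left(- 3 \sqrt{5}\right) - 2 = - 3 f \sqrt{5} - 2 = -2 - 3 f \sqrt{5}$)
$L{\left(c \right)} = -6$ ($L{\left(c \right)} = -6 + \frac{0}{c} = -6 + 0 = -6$)
$L{\left(B{\left(-4 \right)} \right)} + \left(\left(-22 - -39\right) + 33\right) 5 = -6 + \left(\left(-22 - -39\right) + 33\right) 5 = -6 + \left(\left(-22 + 39\right) + 33\right) 5 = -6 + \left(17 + 33\right) 5 = -6 + 50 \cdot 5 = -6 + 250 = 244$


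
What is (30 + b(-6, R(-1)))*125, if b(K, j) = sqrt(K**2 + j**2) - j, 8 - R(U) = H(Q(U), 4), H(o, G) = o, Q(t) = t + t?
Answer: 2500 + 250*sqrt(34) ≈ 3957.7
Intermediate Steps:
Q(t) = 2*t
R(U) = 8 - 2*U
(30 + b(-6, R(-1)))*125 = (30 + (sqrt((-6)**2 + (8 - 2*(-1))**2) - (8 - 2*(-1))))*125 = (30 + (sqrt(36 + (8 + 2)**2) - (8 + 2)))*125 = (30 + (sqrt(36 + 10**2) - 1*10))*125 = (30 + (sqrt(36 + 100) - 10))*125 = (30 + (sqrt(136) - 10))*125 = (30 + (2*sqrt(34) - 10))*125 = (30 + (-10 + 2*sqrt(34)))*125 = (20 + 2*sqrt(34))*125 = 2500 + 250*sqrt(34)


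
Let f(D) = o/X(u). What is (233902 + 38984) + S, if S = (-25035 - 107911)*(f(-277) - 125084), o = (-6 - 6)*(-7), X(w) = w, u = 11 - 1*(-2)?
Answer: 216174807086/13 ≈ 1.6629e+10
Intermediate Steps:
u = 13 (u = 11 + 2 = 13)
o = 84 (o = -12*(-7) = 84)
f(D) = 84/13
S = 216171259568/13 (S = (-25035 - 107911)*(84/13 - 125084) = -132946*(-1626008/13) = 216171259568/13 ≈ 1.6629e+10)
(233902 + 38984) + S = (233902 + 38984) + 216171259568/13 = 272886 + 216171259568/13 = 216174807086/13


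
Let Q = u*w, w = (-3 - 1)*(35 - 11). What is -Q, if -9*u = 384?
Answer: -4096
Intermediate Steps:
w = -96 (w = -4*24 = -96)
u = -128/3 (u = -⅑*384 = -128/3 ≈ -42.667)
Q = 4096 (Q = -128/3*(-96) = 4096)
-Q = -1*4096 = -4096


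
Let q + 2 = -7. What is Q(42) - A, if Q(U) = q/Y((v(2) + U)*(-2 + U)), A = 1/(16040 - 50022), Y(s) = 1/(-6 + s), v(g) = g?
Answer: -536439851/33982 ≈ -15786.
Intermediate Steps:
q = -9 (q = -2 - 7 = -9)
A = -1/33982 (A = 1/(-33982) = -1/33982 ≈ -2.9427e-5)
Q(U) = 54 - 9*(-2 + U)*(2 + U) (Q(U) = -(-54 + 9*(-2 + U)*(2 + U)) = -9*(-6 + (-2 + U)*(2 + U)) = 54 - 9*(-2 + U)*(2 + U))
Q(42) - A = (90 - 9*42²) - 1*(-1/33982) = (90 - 9*1764) + 1/33982 = (90 - 15876) + 1/33982 = -15786 + 1/33982 = -536439851/33982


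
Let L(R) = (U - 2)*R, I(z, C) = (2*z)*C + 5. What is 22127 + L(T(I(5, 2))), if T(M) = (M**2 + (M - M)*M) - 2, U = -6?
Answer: 17143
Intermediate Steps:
I(z, C) = 5 + 2*C*z (I(z, C) = 2*C*z + 5 = 5 + 2*C*z)
T(M) = -2 + M**2 (T(M) = (M**2 + 0*M) - 2 = (M**2 + 0) - 2 = M**2 - 2 = -2 + M**2)
L(R) = -8*R (L(R) = (-6 - 2)*R = -8*R)
22127 + L(T(I(5, 2))) = 22127 - 8*(-2 + (5 + 2*2*5)**2) = 22127 - 8*(-2 + (5 + 20)**2) = 22127 - 8*(-2 + 25**2) = 22127 - 8*(-2 + 625) = 22127 - 8*623 = 22127 - 4984 = 17143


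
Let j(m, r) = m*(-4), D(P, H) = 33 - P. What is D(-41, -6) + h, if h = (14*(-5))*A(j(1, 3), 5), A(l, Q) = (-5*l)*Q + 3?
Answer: -7136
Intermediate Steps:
j(m, r) = -4*m
A(l, Q) = 3 - 5*Q*l (A(l, Q) = -5*Q*l + 3 = 3 - 5*Q*l)
h = -7210 (h = (14*(-5))*(3 - 5*5*(-4*1)) = -70*(3 - 5*5*(-4)) = -70*(3 + 100) = -70*103 = -7210)
D(-41, -6) + h = (33 - 1*(-41)) - 7210 = (33 + 41) - 7210 = 74 - 7210 = -7136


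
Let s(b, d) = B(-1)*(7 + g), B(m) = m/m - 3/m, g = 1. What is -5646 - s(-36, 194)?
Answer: -5678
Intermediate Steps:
B(m) = 1 - 3/m
s(b, d) = 32 (s(b, d) = ((-3 - 1)/(-1))*(7 + 1) = -1*(-4)*8 = 4*8 = 32)
-5646 - s(-36, 194) = -5646 - 1*32 = -5646 - 32 = -5678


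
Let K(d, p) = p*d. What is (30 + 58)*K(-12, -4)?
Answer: 4224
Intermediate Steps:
K(d, p) = d*p
(30 + 58)*K(-12, -4) = (30 + 58)*(-12*(-4)) = 88*48 = 4224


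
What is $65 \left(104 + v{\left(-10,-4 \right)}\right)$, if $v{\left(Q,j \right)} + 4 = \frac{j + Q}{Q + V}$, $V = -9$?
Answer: $\frac{124410}{19} \approx 6547.9$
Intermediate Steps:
$v{\left(Q,j \right)} = -4 + \frac{Q + j}{-9 + Q}$ ($v{\left(Q,j \right)} = -4 + \frac{j + Q}{Q - 9} = -4 + \frac{Q + j}{-9 + Q}$)
$65 \left(104 + v{\left(-10,-4 \right)}\right) = 65 \left(104 + \frac{36 - 4 - -30}{-9 - 10}\right) = 65 \left(104 + \frac{36 - 4 + 30}{-19}\right) = 65 \left(104 - \frac{62}{19}\right) = 65 \cdot \frac{1914}{19} = \frac{124410}{19}$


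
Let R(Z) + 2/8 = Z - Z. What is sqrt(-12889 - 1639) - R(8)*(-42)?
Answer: -21/2 + 8*I*sqrt(227) ≈ -10.5 + 120.53*I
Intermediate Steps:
R(Z) = -1/4 (R(Z) = -1/4 + (Z - Z) = -1/4 + 0 = -1/4)
sqrt(-12889 - 1639) - R(8)*(-42) = sqrt(-12889 - 1639) - (-1)*(-42)/4 = sqrt(-14528) - 1*21/2 = 8*I*sqrt(227) - 21/2 = -21/2 + 8*I*sqrt(227)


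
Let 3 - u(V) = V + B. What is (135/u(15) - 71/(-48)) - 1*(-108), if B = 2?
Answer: 33545/336 ≈ 99.836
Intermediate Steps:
u(V) = 1 - V (u(V) = 3 - (V + 2) = 3 - (2 + V) = 3 + (-2 - V) = 1 - V)
(135/u(15) - 71/(-48)) - 1*(-108) = (135/(1 - 1*15) - 71/(-48)) - 1*(-108) = (135/(1 - 15) - 71*(-1/48)) + 108 = (135/(-14) + 71/48) + 108 = (135*(-1/14) + 71/48) + 108 = (-135/14 + 71/48) + 108 = -2743/336 + 108 = 33545/336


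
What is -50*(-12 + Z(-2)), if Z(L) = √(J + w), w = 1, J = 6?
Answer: 600 - 50*√7 ≈ 467.71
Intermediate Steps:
Z(L) = √7 (Z(L) = √(6 + 1) = √7)
-50*(-12 + Z(-2)) = -50*(-12 + √7) = 600 - 50*√7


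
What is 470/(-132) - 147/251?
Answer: -68687/16566 ≈ -4.1463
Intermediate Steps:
470/(-132) - 147/251 = 470*(-1/132) - 147*1/251 = -235/66 - 147/251 = -68687/16566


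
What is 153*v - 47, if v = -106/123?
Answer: -7333/41 ≈ -178.85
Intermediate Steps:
v = -106/123 (v = -106*1/123 = -106/123 ≈ -0.86179)
153*v - 47 = 153*(-106/123) - 47 = -5406/41 - 47 = -7333/41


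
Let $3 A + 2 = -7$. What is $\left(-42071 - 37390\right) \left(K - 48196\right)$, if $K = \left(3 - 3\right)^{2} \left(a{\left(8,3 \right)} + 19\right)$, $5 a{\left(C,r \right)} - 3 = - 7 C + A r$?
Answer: $3829702356$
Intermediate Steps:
$A = -3$ ($A = - \frac{2}{3} + \frac{1}{3} \left(-7\right) = - \frac{2}{3} - \frac{7}{3} = -3$)
$a{\left(C,r \right)} = \frac{3}{5} - \frac{7 C}{5} - \frac{3 r}{5}$ ($a{\left(C,r \right)} = \frac{3}{5} + \frac{- 7 C - 3 r}{5} = \frac{3}{5} - \left(\frac{3 r}{5} + \frac{7 C}{5}\right) = \frac{3}{5} - \frac{7 C}{5} - \frac{3 r}{5}$)
$K = 0$ ($K = \left(3 - 3\right)^{2} \left(\left(\frac{3}{5} - \frac{56}{5} - \frac{9}{5}\right) + 19\right) = 0^{2} \left(\left(\frac{3}{5} - \frac{56}{5} - \frac{9}{5}\right) + 19\right) = 0 \left(- \frac{62}{5} + 19\right) = 0 \cdot \frac{33}{5} = 0$)
$\left(-42071 - 37390\right) \left(K - 48196\right) = \left(-42071 - 37390\right) \left(0 - 48196\right) = \left(-79461\right) \left(-48196\right) = 3829702356$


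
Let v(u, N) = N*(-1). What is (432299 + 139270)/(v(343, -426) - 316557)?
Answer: -190523/105377 ≈ -1.8080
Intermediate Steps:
v(u, N) = -N
(432299 + 139270)/(v(343, -426) - 316557) = (432299 + 139270)/(-1*(-426) - 316557) = 571569/(426 - 316557) = 571569/(-316131) = 571569*(-1/316131) = -190523/105377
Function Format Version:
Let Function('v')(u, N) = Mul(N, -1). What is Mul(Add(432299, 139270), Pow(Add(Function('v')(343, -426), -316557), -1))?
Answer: Rational(-190523, 105377) ≈ -1.8080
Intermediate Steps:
Function('v')(u, N) = Mul(-1, N)
Mul(Add(432299, 139270), Pow(Add(Function('v')(343, -426), -316557), -1)) = Mul(Add(432299, 139270), Pow(Add(Mul(-1, -426), -316557), -1)) = Mul(571569, Pow(Add(426, -316557), -1)) = Mul(571569, Pow(-316131, -1)) = Mul(571569, Rational(-1, 316131)) = Rational(-190523, 105377)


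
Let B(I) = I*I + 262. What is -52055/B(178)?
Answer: -52055/31946 ≈ -1.6295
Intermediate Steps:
B(I) = 262 + I² (B(I) = I² + 262 = 262 + I²)
-52055/B(178) = -52055/(262 + 178²) = -52055/(262 + 31684) = -52055/31946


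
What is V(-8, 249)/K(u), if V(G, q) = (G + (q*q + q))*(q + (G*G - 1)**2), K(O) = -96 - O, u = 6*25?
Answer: -43756126/41 ≈ -1.0672e+6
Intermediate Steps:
u = 150
V(G, q) = (q + (-1 + G**2)**2)*(G + q + q**2) (V(G, q) = (G + (q**2 + q))*(q + (G**2 - 1)**2) = (G + (q + q**2))*(q + (-1 + G**2)**2) = (G + q + q**2)*(q + (-1 + G**2)**2) = (q + (-1 + G**2)**2)*(G + q + q**2))
V(-8, 249)/K(u) = (249**2 + 249**3 - 8*249 - 8*(-1 + (-8)**2)**2 + 249*(-1 + (-8)**2)**2 + 249**2*(-1 + (-8)**2)**2)/(-96 - 1*150) = (62001 + 15438249 - 1992 - 8*(-1 + 64)**2 + 249*(-1 + 64)**2 + 62001*(-1 + 64)**2)/(-96 - 150) = (62001 + 15438249 - 1992 - 8*63**2 + 249*63**2 + 62001*63**2)/(-246) = (62001 + 15438249 - 1992 - 8*3969 + 249*3969 + 62001*3969)*(-1/246) = (62001 + 15438249 - 1992 - 31752 + 988281 + 246081969)*(-1/246) = 262536756*(-1/246) = -43756126/41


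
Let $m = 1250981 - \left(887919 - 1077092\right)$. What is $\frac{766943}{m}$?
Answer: $\frac{766943}{1440154} \approx 0.53254$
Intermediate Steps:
$m = 1440154$ ($m = 1250981 - -189173 = 1250981 + 189173 = 1440154$)
$\frac{766943}{m} = \frac{766943}{1440154}$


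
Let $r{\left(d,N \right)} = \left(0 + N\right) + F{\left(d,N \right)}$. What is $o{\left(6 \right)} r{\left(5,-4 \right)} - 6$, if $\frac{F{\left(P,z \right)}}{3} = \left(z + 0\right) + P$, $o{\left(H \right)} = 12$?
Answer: $-18$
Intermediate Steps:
$F{\left(P,z \right)} = 3 P + 3 z$ ($F{\left(P,z \right)} = 3 \left(\left(z + 0\right) + P\right) = 3 \left(z + P\right) = 3 \left(P + z\right) = 3 P + 3 z$)
$r{\left(d,N \right)} = 3 d + 4 N$ ($r{\left(d,N \right)} = \left(0 + N\right) + \left(3 d + 3 N\right) = N + \left(3 N + 3 d\right) = 3 d + 4 N$)
$o{\left(6 \right)} r{\left(5,-4 \right)} - 6 = 12 \left(3 \cdot 5 + 4 \left(-4\right)\right) - 6 = 12 \left(15 - 16\right) - 6 = 12 \left(-1\right) - 6 = -12 - 6 = -18$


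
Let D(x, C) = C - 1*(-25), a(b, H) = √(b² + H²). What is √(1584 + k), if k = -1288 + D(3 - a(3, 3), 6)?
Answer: √327 ≈ 18.083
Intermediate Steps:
a(b, H) = √(H² + b²)
D(x, C) = 25 + C (D(x, C) = C + 25 = 25 + C)
k = -1257 (k = -1288 + (25 + 6) = -1288 + 31 = -1257)
√(1584 + k) = √(1584 - 1257) = √327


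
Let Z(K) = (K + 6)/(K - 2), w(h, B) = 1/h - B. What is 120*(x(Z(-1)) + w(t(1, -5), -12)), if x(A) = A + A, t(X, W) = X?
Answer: 1160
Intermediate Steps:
Z(K) = (6 + K)/(-2 + K)
x(A) = 2*A
120*(x(Z(-1)) + w(t(1, -5), -12)) = 120*(2*((6 - 1)/(-2 - 1)) + (1/1 - 1*(-12))) = 120*(2*(5/(-3)) + (1 + 12)) = 120*(2*(-1/3*5) + 13) = 120*(2*(-5/3) + 13) = 120*(-10/3 + 13) = 120*(29/3) = 1160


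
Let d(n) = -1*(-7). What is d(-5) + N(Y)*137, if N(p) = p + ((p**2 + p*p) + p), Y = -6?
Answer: 8227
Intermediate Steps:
d(n) = 7
N(p) = 2*p + 2*p**2 (N(p) = p + ((p**2 + p**2) + p) = p + (2*p**2 + p) = p + (p + 2*p**2) = 2*p + 2*p**2)
d(-5) + N(Y)*137 = 7 + (2*(-6)*(1 - 6))*137 = 7 + (2*(-6)*(-5))*137 = 7 + 60*137 = 7 + 8220 = 8227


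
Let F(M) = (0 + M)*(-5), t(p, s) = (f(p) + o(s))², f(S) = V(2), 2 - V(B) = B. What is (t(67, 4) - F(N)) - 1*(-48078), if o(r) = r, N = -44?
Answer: 47874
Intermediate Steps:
V(B) = 2 - B
f(S) = 0 (f(S) = 2 - 1*2 = 2 - 2 = 0)
t(p, s) = s² (t(p, s) = (0 + s)² = s²)
F(M) = -5*M (F(M) = M*(-5) = -5*M)
(t(67, 4) - F(N)) - 1*(-48078) = (4² - (-5)*(-44)) - 1*(-48078) = (16 - 1*220) + 48078 = (16 - 220) + 48078 = -204 + 48078 = 47874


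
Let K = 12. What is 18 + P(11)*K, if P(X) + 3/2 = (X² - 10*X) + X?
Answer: 264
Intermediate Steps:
P(X) = -3/2 + X² - 9*X (P(X) = -3/2 + ((X² - 10*X) + X) = -3/2 + (X² - 9*X) = -3/2 + X² - 9*X)
18 + P(11)*K = 18 + (-3/2 + 11² - 9*11)*12 = 18 + (-3/2 + 121 - 99)*12 = 18 + (41/2)*12 = 18 + 246 = 264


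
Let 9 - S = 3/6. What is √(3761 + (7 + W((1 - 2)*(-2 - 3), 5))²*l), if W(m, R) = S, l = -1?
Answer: √14083/2 ≈ 59.336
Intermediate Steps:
S = 17/2 (S = 9 - 3/6 = 9 - 1*½ = 9 - ½ = 17/2 ≈ 8.5000)
W(m, R) = 17/2
√(3761 + (7 + W((1 - 2)*(-2 - 3), 5))²*l) = √(3761 + (7 + 17/2)²*(-1)) = √(3761 + (31/2)²*(-1)) = √(3761 + (961/4)*(-1)) = √(3761 - 961/4) = √(14083/4) = √14083/2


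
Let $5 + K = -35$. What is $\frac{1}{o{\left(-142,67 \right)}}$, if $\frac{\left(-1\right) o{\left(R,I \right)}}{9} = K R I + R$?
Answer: $- \frac{1}{3423762} \approx -2.9208 \cdot 10^{-7}$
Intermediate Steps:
$K = -40$ ($K = -5 - 35 = -40$)
$o{\left(R,I \right)} = - 9 R + 360 I R$ ($o{\left(R,I \right)} = - 9 \left(- 40 R I + R\right) = - 9 \left(- 40 I R + R\right) = - 9 \left(R - 40 I R\right) = - 9 R + 360 I R$)
$\frac{1}{o{\left(-142,67 \right)}} = \frac{1}{9 \left(-142\right) \left(-1 + 40 \cdot 67\right)} = \frac{1}{9 \left(-142\right) \left(-1 + 2680\right)} = \frac{1}{9 \left(-142\right) 2679} = \frac{1}{-3423762} = - \frac{1}{3423762}$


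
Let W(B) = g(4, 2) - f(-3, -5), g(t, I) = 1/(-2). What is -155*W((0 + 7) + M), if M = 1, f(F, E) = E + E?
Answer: -2945/2 ≈ -1472.5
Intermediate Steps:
f(F, E) = 2*E
g(t, I) = -1/2
W(B) = 19/2 (W(B) = -1/2 - 2*(-5) = -1/2 - 1*(-10) = -1/2 + 10 = 19/2)
-155*W((0 + 7) + M) = -155*19/2 = -2945/2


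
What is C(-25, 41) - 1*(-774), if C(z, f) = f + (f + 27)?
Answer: 883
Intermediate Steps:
C(z, f) = 27 + 2*f (C(z, f) = f + (27 + f) = 27 + 2*f)
C(-25, 41) - 1*(-774) = (27 + 2*41) - 1*(-774) = (27 + 82) + 774 = 109 + 774 = 883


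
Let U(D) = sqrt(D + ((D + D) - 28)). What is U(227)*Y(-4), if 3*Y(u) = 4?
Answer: 4*sqrt(653)/3 ≈ 34.072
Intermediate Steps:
Y(u) = 4/3 (Y(u) = (1/3)*4 = 4/3)
U(D) = sqrt(-28 + 3*D) (U(D) = sqrt(D + (2*D - 28)) = sqrt(D + (-28 + 2*D)) = sqrt(-28 + 3*D))
U(227)*Y(-4) = sqrt(-28 + 3*227)*(4/3) = sqrt(-28 + 681)*(4/3) = sqrt(653)*(4/3) = 4*sqrt(653)/3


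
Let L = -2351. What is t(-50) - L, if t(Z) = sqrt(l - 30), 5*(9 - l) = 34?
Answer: 2351 + I*sqrt(695)/5 ≈ 2351.0 + 5.2726*I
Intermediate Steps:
l = 11/5 (l = 9 - 1/5*34 = 9 - 34/5 = 11/5 ≈ 2.2000)
t(Z) = I*sqrt(695)/5 (t(Z) = sqrt(11/5 - 30) = sqrt(-139/5) = I*sqrt(695)/5)
t(-50) - L = I*sqrt(695)/5 - 1*(-2351) = I*sqrt(695)/5 + 2351 = 2351 + I*sqrt(695)/5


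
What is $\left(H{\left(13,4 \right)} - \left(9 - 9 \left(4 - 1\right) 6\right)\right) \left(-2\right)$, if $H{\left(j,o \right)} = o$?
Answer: $-314$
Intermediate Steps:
$\left(H{\left(13,4 \right)} - \left(9 - 9 \left(4 - 1\right) 6\right)\right) \left(-2\right) = \left(4 - \left(9 - 9 \left(4 - 1\right) 6\right)\right) \left(-2\right) = \left(4 - \left(9 - 9 \cdot 3 \cdot 6\right)\right) \left(-2\right) = \left(4 - \left(9 - 162\right)\right) \left(-2\right) = \left(4 - -153\right) \left(-2\right) = \left(4 + 153\right) \left(-2\right) = 157 \left(-2\right) = -314$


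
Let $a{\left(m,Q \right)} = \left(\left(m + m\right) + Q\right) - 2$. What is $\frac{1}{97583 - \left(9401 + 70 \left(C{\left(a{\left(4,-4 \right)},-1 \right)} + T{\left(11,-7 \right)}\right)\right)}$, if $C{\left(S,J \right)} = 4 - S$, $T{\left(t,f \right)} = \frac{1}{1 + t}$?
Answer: $\frac{6}{528217} \approx 1.1359 \cdot 10^{-5}$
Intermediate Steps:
$a{\left(m,Q \right)} = -2 + Q + 2 m$ ($a{\left(m,Q \right)} = \left(2 m + Q\right) - 2 = \left(Q + 2 m\right) - 2 = -2 + Q + 2 m$)
$\frac{1}{97583 - \left(9401 + 70 \left(C{\left(a{\left(4,-4 \right)},-1 \right)} + T{\left(11,-7 \right)}\right)\right)} = \frac{1}{97583 - \left(9401 + 70 \left(\left(4 - \left(-2 - 4 + 2 \cdot 4\right)\right) + \frac{1}{1 + 11}\right)\right)} = \frac{1}{97583 - \left(9401 + 70 \left(\left(4 - \left(-2 - 4 + 8\right)\right) + \frac{1}{12}\right)\right)} = \frac{1}{97583 - \left(9401 + 70 \left(\left(4 - 2\right) + \frac{1}{12}\right)\right)} = \frac{1}{97583 - \left(9401 + 70 \left(2 + \frac{1}{12}\right)\right)} = \frac{1}{97583 - \frac{57281}{6}} = \frac{1}{\frac{528217}{6}} = \frac{6}{528217}$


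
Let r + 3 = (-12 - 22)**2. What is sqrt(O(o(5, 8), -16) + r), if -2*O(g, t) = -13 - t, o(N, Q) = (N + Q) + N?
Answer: 7*sqrt(94)/2 ≈ 33.934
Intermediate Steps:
o(N, Q) = Q + 2*N
O(g, t) = 13/2 + t/2 (O(g, t) = -(-13 - t)/2 = 13/2 + t/2)
r = 1153 (r = -3 + (-12 - 22)**2 = -3 + (-34)**2 = -3 + 1156 = 1153)
sqrt(O(o(5, 8), -16) + r) = sqrt((13/2 + (1/2)*(-16)) + 1153) = sqrt((13/2 - 8) + 1153) = sqrt(-3/2 + 1153) = sqrt(2303/2) = 7*sqrt(94)/2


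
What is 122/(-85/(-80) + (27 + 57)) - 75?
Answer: -100123/1361 ≈ -73.566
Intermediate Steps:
122/(-85/(-80) + (27 + 57)) - 75 = 122/(-85*(-1/80) + 84) - 75 = 122/(17/16 + 84) - 75 = 122/(1361/16) - 75 = (16/1361)*122 - 75 = 1952/1361 - 75 = -100123/1361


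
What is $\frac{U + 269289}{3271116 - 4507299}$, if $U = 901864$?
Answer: $- \frac{1171153}{1236183} \approx -0.94739$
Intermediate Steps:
$\frac{U + 269289}{3271116 - 4507299} = \frac{901864 + 269289}{3271116 - 4507299} = \frac{1171153}{-1236183} = 1171153 \left(- \frac{1}{1236183}\right) = - \frac{1171153}{1236183}$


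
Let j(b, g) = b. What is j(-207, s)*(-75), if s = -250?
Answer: 15525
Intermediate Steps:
j(-207, s)*(-75) = -207*(-75) = 15525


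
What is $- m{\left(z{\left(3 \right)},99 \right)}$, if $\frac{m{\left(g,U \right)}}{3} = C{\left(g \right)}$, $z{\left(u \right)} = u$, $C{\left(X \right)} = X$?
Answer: $-9$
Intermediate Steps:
$m{\left(g,U \right)} = 3 g$
$- m{\left(z{\left(3 \right)},99 \right)} = - 3 \cdot 3 = \left(-1\right) 9 = -9$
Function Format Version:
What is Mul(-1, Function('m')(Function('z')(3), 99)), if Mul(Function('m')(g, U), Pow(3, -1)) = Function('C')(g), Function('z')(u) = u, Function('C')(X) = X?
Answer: -9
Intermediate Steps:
Function('m')(g, U) = Mul(3, g)
Mul(-1, Function('m')(Function('z')(3), 99)) = Mul(-1, Mul(3, 3)) = Mul(-1, 9) = -9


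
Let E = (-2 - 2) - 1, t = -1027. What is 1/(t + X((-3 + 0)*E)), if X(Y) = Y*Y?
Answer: -1/802 ≈ -0.0012469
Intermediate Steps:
E = -5 (E = -4 - 1 = -5)
X(Y) = Y**2
1/(t + X((-3 + 0)*E)) = 1/(-1027 + ((-3 + 0)*(-5))**2) = 1/(-1027 + (-3*(-5))**2) = 1/(-1027 + 15**2) = 1/(-1027 + 225) = 1/(-802) = -1/802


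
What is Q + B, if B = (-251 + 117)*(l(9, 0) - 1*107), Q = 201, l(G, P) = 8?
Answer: 13467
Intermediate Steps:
B = 13266 (B = (-251 + 117)*(8 - 1*107) = -134*(8 - 107) = -134*(-99) = 13266)
Q + B = 201 + 13266 = 13467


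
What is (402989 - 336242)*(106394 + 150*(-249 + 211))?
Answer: 6721022418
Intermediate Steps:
(402989 - 336242)*(106394 + 150*(-249 + 211)) = 66747*(106394 + 150*(-38)) = 66747*(106394 - 5700) = 66747*100694 = 6721022418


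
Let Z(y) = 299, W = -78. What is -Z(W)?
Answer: -299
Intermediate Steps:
-Z(W) = -1*299 = -299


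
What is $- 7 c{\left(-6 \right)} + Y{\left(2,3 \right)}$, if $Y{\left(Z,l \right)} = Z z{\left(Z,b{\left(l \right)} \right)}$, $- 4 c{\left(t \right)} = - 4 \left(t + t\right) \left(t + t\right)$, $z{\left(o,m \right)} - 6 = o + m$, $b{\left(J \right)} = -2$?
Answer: $-996$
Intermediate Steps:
$z{\left(o,m \right)} = 6 + m + o$ ($z{\left(o,m \right)} = 6 + \left(o + m\right) = 6 + \left(m + o\right) = 6 + m + o$)
$c{\left(t \right)} = 4 t^{2}$ ($c{\left(t \right)} = - \frac{- 4 \left(t + t\right) \left(t + t\right)}{4} = - \frac{- 4 \cdot 2 t 2 t}{4} = - \frac{- 8 t 2 t}{4} = - \frac{\left(-16\right) t^{2}}{4} = 4 t^{2}$)
$Y{\left(Z,l \right)} = Z \left(4 + Z\right)$ ($Y{\left(Z,l \right)} = Z \left(6 - 2 + Z\right) = Z \left(4 + Z\right)$)
$- 7 c{\left(-6 \right)} + Y{\left(2,3 \right)} = - 7 \cdot 4 \left(-6\right)^{2} + 2 \left(4 + 2\right) = - 7 \cdot 4 \cdot 36 + 2 \cdot 6 = \left(-7\right) 144 + 12 = -1008 + 12 = -996$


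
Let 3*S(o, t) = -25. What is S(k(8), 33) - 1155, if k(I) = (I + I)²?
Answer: -3490/3 ≈ -1163.3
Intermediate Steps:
k(I) = 4*I² (k(I) = (2*I)² = 4*I²)
S(o, t) = -25/3 (S(o, t) = (⅓)*(-25) = -25/3)
S(k(8), 33) - 1155 = -25/3 - 1155 = -3490/3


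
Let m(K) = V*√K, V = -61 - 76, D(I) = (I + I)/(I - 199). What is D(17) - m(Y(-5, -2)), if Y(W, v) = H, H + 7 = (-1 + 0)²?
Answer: -17/91 + 137*I*√6 ≈ -0.18681 + 335.58*I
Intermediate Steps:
D(I) = 2*I/(-199 + I) (D(I) = (2*I)/(-199 + I) = 2*I/(-199 + I))
H = -6 (H = -7 + (-1 + 0)² = -7 + (-1)² = -7 + 1 = -6)
Y(W, v) = -6
V = -137
m(K) = -137*√K
D(17) - m(Y(-5, -2)) = 2*17/(-199 + 17) - (-137)*√(-6) = 2*17/(-182) - (-137)*I*√6 = 2*17*(-1/182) - (-137)*I*√6 = -17/91 + 137*I*√6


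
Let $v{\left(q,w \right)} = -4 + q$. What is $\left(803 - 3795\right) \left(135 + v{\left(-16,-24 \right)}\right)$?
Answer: $-344080$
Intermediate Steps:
$\left(803 - 3795\right) \left(135 + v{\left(-16,-24 \right)}\right) = \left(803 - 3795\right) \left(135 - 20\right) = - 2992 \left(135 - 20\right) = \left(-2992\right) 115 = -344080$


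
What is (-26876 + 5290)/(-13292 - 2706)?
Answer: 10793/7999 ≈ 1.3493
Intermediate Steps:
(-26876 + 5290)/(-13292 - 2706) = -21586/(-15998) = -21586*(-1/15998) = 10793/7999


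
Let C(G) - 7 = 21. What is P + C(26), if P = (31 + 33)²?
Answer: 4124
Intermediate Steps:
C(G) = 28 (C(G) = 7 + 21 = 28)
P = 4096 (P = 64² = 4096)
P + C(26) = 4096 + 28 = 4124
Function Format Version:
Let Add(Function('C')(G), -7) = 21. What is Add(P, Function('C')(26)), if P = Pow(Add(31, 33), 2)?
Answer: 4124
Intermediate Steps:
Function('C')(G) = 28 (Function('C')(G) = Add(7, 21) = 28)
P = 4096 (P = Pow(64, 2) = 4096)
Add(P, Function('C')(26)) = Add(4096, 28) = 4124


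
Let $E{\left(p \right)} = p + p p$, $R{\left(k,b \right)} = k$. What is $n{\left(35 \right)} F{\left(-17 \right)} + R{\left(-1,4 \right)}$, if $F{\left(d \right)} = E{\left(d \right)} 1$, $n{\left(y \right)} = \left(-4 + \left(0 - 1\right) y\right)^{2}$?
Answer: $413711$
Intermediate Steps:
$E{\left(p \right)} = p + p^{2}$
$n{\left(y \right)} = \left(-4 - y\right)^{2}$
$F{\left(d \right)} = d \left(1 + d\right)$ ($F{\left(d \right)} = d \left(1 + d\right) 1 = d \left(1 + d\right)$)
$n{\left(35 \right)} F{\left(-17 \right)} + R{\left(-1,4 \right)} = \left(4 + 35\right)^{2} \left(- 17 \left(1 - 17\right)\right) - 1 = 39^{2} \left(\left(-17\right) \left(-16\right)\right) - 1 = 1521 \cdot 272 - 1 = 413712 - 1 = 413711$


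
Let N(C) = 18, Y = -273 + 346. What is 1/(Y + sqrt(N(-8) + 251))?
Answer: 73/5060 - sqrt(269)/5060 ≈ 0.011186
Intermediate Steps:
Y = 73
1/(Y + sqrt(N(-8) + 251)) = 1/(73 + sqrt(18 + 251)) = 1/(73 + sqrt(269))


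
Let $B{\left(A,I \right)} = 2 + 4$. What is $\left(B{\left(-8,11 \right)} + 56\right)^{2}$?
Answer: $3844$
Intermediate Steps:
$B{\left(A,I \right)} = 6$
$\left(B{\left(-8,11 \right)} + 56\right)^{2} = \left(6 + 56\right)^{2} = 62^{2} = 3844$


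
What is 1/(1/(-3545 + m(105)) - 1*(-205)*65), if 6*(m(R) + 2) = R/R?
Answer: 21281/283569319 ≈ 7.5047e-5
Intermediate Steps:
m(R) = -11/6 (m(R) = -2 + (R/R)/6 = -2 + (⅙)*1 = -2 + ⅙ = -11/6)
1/(1/(-3545 + m(105)) - 1*(-205)*65) = 1/(1/(-3545 - 11/6) - 1*(-205)*65) = 1/(1/(-21281/6) + 205*65) = 1/(-6/21281 + 13325) = 1/(283569319/21281) = 21281/283569319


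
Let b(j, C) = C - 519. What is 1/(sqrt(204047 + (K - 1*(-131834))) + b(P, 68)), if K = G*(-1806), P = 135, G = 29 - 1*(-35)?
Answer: 41/1536 + sqrt(220297)/16896 ≈ 0.054472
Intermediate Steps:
G = 64 (G = 29 + 35 = 64)
b(j, C) = -519 + C
K = -115584 (K = 64*(-1806) = -115584)
1/(sqrt(204047 + (K - 1*(-131834))) + b(P, 68)) = 1/(sqrt(204047 + (-115584 - 1*(-131834))) + (-519 + 68)) = 1/(sqrt(204047 + (-115584 + 131834)) - 451) = 1/(sqrt(204047 + 16250) - 451) = 1/(sqrt(220297) - 451) = 1/(-451 + sqrt(220297))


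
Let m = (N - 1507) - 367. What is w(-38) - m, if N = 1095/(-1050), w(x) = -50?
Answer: 127753/70 ≈ 1825.0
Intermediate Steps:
N = -73/70 (N = 1095*(-1/1050) = -73/70 ≈ -1.0429)
m = -131253/70 (m = (-73/70 - 1507) - 367 = -105563/70 - 367 = -131253/70 ≈ -1875.0)
w(-38) - m = -50 - 1*(-131253/70) = -50 + 131253/70 = 127753/70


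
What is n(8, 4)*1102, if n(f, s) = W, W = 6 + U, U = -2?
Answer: 4408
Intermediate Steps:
W = 4 (W = 6 - 2 = 4)
n(f, s) = 4
n(8, 4)*1102 = 4*1102 = 4408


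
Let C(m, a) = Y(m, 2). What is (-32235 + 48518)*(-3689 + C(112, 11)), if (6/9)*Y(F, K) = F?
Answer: -57332443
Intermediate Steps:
Y(F, K) = 3*F/2
C(m, a) = 3*m/2
(-32235 + 48518)*(-3689 + C(112, 11)) = (-32235 + 48518)*(-3689 + (3/2)*112) = 16283*(-3689 + 168) = 16283*(-3521) = -57332443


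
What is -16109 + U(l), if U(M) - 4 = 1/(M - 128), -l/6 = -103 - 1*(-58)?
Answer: -2286909/142 ≈ -16105.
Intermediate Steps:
l = 270 (l = -6*(-103 - 1*(-58)) = -6*(-103 + 58) = -6*(-45) = 270)
U(M) = 4 + 1/(-128 + M) (U(M) = 4 + 1/(M - 128) = 4 + 1/(-128 + M))
-16109 + U(l) = -16109 + (-511 + 4*270)/(-128 + 270) = -16109 + (-511 + 1080)/142 = -16109 + (1/142)*569 = -16109 + 569/142 = -2286909/142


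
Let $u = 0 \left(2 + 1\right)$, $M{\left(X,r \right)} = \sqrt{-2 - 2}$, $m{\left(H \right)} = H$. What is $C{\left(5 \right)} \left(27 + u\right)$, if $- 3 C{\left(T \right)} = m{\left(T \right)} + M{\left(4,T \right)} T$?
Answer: $-45 - 90 i \approx -45.0 - 90.0 i$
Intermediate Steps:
$M{\left(X,r \right)} = 2 i$ ($M{\left(X,r \right)} = \sqrt{-4} = 2 i$)
$C{\left(T \right)} = - \frac{T}{3} - \frac{2 i T}{3}$ ($C{\left(T \right)} = - \frac{T + 2 i T}{3} = - \frac{T}{3} - \frac{2 i T}{3}$)
$u = 0$ ($u = 0 \cdot 3 = 0$)
$C{\left(5 \right)} \left(27 + u\right) = \frac{1}{3} \cdot 5 \left(-1 - 2 i\right) \left(27 + 0\right) = \left(- \frac{5}{3} - \frac{10 i}{3}\right) 27 = -45 - 90 i$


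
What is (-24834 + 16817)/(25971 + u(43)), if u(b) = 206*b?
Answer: -8017/34829 ≈ -0.23018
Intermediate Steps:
(-24834 + 16817)/(25971 + u(43)) = (-24834 + 16817)/(25971 + 206*43) = -8017/(25971 + 8858) = -8017/34829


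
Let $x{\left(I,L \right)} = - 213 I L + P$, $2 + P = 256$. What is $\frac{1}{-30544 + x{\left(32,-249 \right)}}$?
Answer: $\frac{1}{1666894} \approx 5.9992 \cdot 10^{-7}$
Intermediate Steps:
$P = 254$ ($P = -2 + 256 = 254$)
$x{\left(I,L \right)} = 254 - 213 I L$ ($x{\left(I,L \right)} = - 213 I L + 254 = 254 - 213 I L$)
$\frac{1}{-30544 + x{\left(32,-249 \right)}} = \frac{1}{-30544 - \left(-254 + 6816 \left(-249\right)\right)} = \frac{1}{-30544 + \left(254 + 1697184\right)} = \frac{1}{-30544 + 1697438} = \frac{1}{1666894}$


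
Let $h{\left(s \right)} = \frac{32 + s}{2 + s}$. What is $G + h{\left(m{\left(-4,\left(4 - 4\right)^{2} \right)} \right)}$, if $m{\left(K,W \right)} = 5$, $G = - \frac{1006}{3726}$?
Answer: $\frac{65410}{13041} \approx 5.0157$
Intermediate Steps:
$G = - \frac{503}{1863}$ ($G = \left(-1006\right) \frac{1}{3726} = - \frac{503}{1863} \approx -0.26999$)
$h{\left(s \right)} = \frac{32 + s}{2 + s}$
$G + h{\left(m{\left(-4,\left(4 - 4\right)^{2} \right)} \right)} = - \frac{503}{1863} + \frac{32 + 5}{2 + 5} = - \frac{503}{1863} + \frac{1}{7} \cdot 37 = - \frac{503}{1863} + \frac{37}{7} = \frac{65410}{13041}$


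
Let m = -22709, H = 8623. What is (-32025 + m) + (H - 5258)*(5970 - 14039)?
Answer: -27206919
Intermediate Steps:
(-32025 + m) + (H - 5258)*(5970 - 14039) = (-32025 - 22709) + (8623 - 5258)*(5970 - 14039) = -54734 + 3365*(-8069) = -54734 - 27152185 = -27206919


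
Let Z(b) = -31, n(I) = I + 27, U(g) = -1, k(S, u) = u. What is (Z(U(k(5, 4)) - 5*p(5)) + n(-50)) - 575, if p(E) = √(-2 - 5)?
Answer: -629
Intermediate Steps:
p(E) = I*√7 (p(E) = √(-7) = I*√7)
n(I) = 27 + I
(Z(U(k(5, 4)) - 5*p(5)) + n(-50)) - 575 = (-31 + (27 - 50)) - 575 = (-31 - 23) - 575 = -54 - 575 = -629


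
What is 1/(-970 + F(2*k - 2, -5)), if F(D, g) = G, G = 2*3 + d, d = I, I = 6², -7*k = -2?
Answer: -1/928 ≈ -0.0010776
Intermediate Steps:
k = 2/7 (k = -⅐*(-2) = 2/7 ≈ 0.28571)
I = 36
d = 36
G = 42 (G = 2*3 + 36 = 6 + 36 = 42)
F(D, g) = 42
1/(-970 + F(2*k - 2, -5)) = 1/(-970 + 42) = 1/(-928) = -1/928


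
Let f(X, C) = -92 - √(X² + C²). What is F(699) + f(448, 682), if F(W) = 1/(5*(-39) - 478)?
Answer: -61917/673 - 2*√166457 ≈ -907.98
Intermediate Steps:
F(W) = -1/673 (F(W) = 1/(-195 - 478) = 1/(-673) = -1/673)
f(X, C) = -92 - √(C² + X²)
F(699) + f(448, 682) = -1/673 + (-92 - √(682² + 448²)) = -1/673 + (-92 - √(465124 + 200704)) = -1/673 + (-92 - √665828) = -1/673 + (-92 - 2*√166457) = -61917/673 - 2*√166457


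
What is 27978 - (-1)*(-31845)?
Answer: -3867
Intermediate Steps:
27978 - (-1)*(-31845) = 27978 - 1*31845 = 27978 - 31845 = -3867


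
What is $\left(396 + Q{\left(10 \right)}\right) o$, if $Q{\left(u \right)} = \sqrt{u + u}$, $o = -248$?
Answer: $-98208 - 496 \sqrt{5} \approx -99317.0$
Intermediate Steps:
$Q{\left(u \right)} = \sqrt{2} \sqrt{u}$ ($Q{\left(u \right)} = \sqrt{2 u} = \sqrt{2} \sqrt{u}$)
$\left(396 + Q{\left(10 \right)}\right) o = \left(396 + \sqrt{2} \sqrt{10}\right) \left(-248\right) = \left(396 + 2 \sqrt{5}\right) \left(-248\right) = -98208 - 496 \sqrt{5}$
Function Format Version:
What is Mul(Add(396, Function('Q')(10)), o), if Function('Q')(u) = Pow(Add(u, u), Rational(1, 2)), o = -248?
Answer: Add(-98208, Mul(-496, Pow(5, Rational(1, 2)))) ≈ -99317.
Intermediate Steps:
Function('Q')(u) = Mul(Pow(2, Rational(1, 2)), Pow(u, Rational(1, 2))) (Function('Q')(u) = Pow(Mul(2, u), Rational(1, 2)) = Mul(Pow(2, Rational(1, 2)), Pow(u, Rational(1, 2))))
Mul(Add(396, Function('Q')(10)), o) = Mul(Add(396, Mul(Pow(2, Rational(1, 2)), Pow(10, Rational(1, 2)))), -248) = Mul(Add(396, Mul(2, Pow(5, Rational(1, 2)))), -248) = Add(-98208, Mul(-496, Pow(5, Rational(1, 2))))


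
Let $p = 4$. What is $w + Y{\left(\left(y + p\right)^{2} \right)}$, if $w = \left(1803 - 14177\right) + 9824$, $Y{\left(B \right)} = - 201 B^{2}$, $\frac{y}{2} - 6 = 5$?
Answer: $-91854726$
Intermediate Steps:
$y = 22$ ($y = 12 + 2 \cdot 5 = 12 + 10 = 22$)
$w = -2550$ ($w = -12374 + 9824 = -2550$)
$w + Y{\left(\left(y + p\right)^{2} \right)} = -2550 - 201 \left(\left(22 + 4\right)^{2}\right)^{2} = -2550 - 201 \left(26^{2}\right)^{2} = -2550 - 201 \cdot 676^{2} = -2550 - 91852176 = -91854726$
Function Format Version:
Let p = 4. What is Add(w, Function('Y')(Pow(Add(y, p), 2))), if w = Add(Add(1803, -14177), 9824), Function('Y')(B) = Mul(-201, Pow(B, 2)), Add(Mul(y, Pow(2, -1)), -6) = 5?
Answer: -91854726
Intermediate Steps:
y = 22 (y = Add(12, Mul(2, 5)) = Add(12, 10) = 22)
w = -2550 (w = Add(-12374, 9824) = -2550)
Add(w, Function('Y')(Pow(Add(y, p), 2))) = Add(-2550, Mul(-201, Pow(Pow(Add(22, 4), 2), 2))) = Add(-2550, Mul(-201, Pow(Pow(26, 2), 2))) = Add(-2550, Mul(-201, Pow(676, 2))) = Add(-2550, Mul(-201, 456976)) = Add(-2550, -91852176) = -91854726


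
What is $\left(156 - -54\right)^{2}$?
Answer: $44100$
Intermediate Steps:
$\left(156 - -54\right)^{2} = \left(156 + 54\right)^{2} = 210^{2} = 44100$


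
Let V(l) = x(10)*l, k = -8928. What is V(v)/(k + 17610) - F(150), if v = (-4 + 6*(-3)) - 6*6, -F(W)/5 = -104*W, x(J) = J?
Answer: -338598290/4341 ≈ -78000.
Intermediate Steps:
F(W) = 520*W (F(W) = -(-520)*W = 520*W)
v = -58 (v = (-4 - 18) - 36 = -22 - 36 = -58)
V(l) = 10*l
V(v)/(k + 17610) - F(150) = (10*(-58))/(-8928 + 17610) - 520*150 = -580/8682 - 1*78000 = -580*1/8682 - 78000 = -290/4341 - 78000 = -338598290/4341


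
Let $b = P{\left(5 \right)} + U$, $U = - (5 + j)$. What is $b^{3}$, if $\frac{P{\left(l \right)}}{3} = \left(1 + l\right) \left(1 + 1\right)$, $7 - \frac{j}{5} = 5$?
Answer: $9261$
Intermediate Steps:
$j = 10$ ($j = 35 - 25 = 10$)
$P{\left(l \right)} = 6 + 6 l$ ($P{\left(l \right)} = 3 \left(1 + l\right) \left(1 + 1\right) = 3 \left(1 + l\right) 2 = 3 \left(2 + 2 l\right) = 6 + 6 l$)
$U = -15$ ($U = - (5 + 10) = \left(-1\right) 15 = -15$)
$b = 21$ ($b = \left(6 + 6 \cdot 5\right) - 15 = \left(6 + 30\right) - 15 = 36 - 15 = 21$)
$b^{3} = 21^{3} = 9261$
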